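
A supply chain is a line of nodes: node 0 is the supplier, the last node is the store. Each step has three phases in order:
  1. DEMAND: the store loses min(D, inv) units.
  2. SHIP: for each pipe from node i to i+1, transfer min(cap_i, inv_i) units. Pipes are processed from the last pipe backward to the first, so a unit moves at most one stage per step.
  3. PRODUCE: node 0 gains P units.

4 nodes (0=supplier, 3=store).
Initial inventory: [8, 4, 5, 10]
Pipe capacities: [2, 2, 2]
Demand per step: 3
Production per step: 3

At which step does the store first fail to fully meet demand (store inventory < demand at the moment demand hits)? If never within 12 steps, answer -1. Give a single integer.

Step 1: demand=3,sold=3 ship[2->3]=2 ship[1->2]=2 ship[0->1]=2 prod=3 -> [9 4 5 9]
Step 2: demand=3,sold=3 ship[2->3]=2 ship[1->2]=2 ship[0->1]=2 prod=3 -> [10 4 5 8]
Step 3: demand=3,sold=3 ship[2->3]=2 ship[1->2]=2 ship[0->1]=2 prod=3 -> [11 4 5 7]
Step 4: demand=3,sold=3 ship[2->3]=2 ship[1->2]=2 ship[0->1]=2 prod=3 -> [12 4 5 6]
Step 5: demand=3,sold=3 ship[2->3]=2 ship[1->2]=2 ship[0->1]=2 prod=3 -> [13 4 5 5]
Step 6: demand=3,sold=3 ship[2->3]=2 ship[1->2]=2 ship[0->1]=2 prod=3 -> [14 4 5 4]
Step 7: demand=3,sold=3 ship[2->3]=2 ship[1->2]=2 ship[0->1]=2 prod=3 -> [15 4 5 3]
Step 8: demand=3,sold=3 ship[2->3]=2 ship[1->2]=2 ship[0->1]=2 prod=3 -> [16 4 5 2]
Step 9: demand=3,sold=2 ship[2->3]=2 ship[1->2]=2 ship[0->1]=2 prod=3 -> [17 4 5 2]
Step 10: demand=3,sold=2 ship[2->3]=2 ship[1->2]=2 ship[0->1]=2 prod=3 -> [18 4 5 2]
Step 11: demand=3,sold=2 ship[2->3]=2 ship[1->2]=2 ship[0->1]=2 prod=3 -> [19 4 5 2]
Step 12: demand=3,sold=2 ship[2->3]=2 ship[1->2]=2 ship[0->1]=2 prod=3 -> [20 4 5 2]
First stockout at step 9

9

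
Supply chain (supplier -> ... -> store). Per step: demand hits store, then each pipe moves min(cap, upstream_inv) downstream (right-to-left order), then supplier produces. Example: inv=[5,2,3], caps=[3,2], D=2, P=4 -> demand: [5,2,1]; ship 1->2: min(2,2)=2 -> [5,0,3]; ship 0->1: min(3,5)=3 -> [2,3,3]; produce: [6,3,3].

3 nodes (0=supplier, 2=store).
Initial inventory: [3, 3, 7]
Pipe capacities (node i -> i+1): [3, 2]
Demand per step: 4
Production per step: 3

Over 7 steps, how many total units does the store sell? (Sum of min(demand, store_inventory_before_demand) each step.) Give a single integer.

Step 1: sold=4 (running total=4) -> [3 4 5]
Step 2: sold=4 (running total=8) -> [3 5 3]
Step 3: sold=3 (running total=11) -> [3 6 2]
Step 4: sold=2 (running total=13) -> [3 7 2]
Step 5: sold=2 (running total=15) -> [3 8 2]
Step 6: sold=2 (running total=17) -> [3 9 2]
Step 7: sold=2 (running total=19) -> [3 10 2]

Answer: 19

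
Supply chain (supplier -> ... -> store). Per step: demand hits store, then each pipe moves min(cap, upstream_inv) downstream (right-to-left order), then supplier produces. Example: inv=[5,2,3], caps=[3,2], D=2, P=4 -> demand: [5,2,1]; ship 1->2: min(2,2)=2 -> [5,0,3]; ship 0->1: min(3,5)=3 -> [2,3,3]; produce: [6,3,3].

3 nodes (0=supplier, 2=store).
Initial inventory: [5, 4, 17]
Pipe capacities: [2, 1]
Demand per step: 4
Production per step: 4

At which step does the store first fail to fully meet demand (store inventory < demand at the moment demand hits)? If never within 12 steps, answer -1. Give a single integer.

Step 1: demand=4,sold=4 ship[1->2]=1 ship[0->1]=2 prod=4 -> [7 5 14]
Step 2: demand=4,sold=4 ship[1->2]=1 ship[0->1]=2 prod=4 -> [9 6 11]
Step 3: demand=4,sold=4 ship[1->2]=1 ship[0->1]=2 prod=4 -> [11 7 8]
Step 4: demand=4,sold=4 ship[1->2]=1 ship[0->1]=2 prod=4 -> [13 8 5]
Step 5: demand=4,sold=4 ship[1->2]=1 ship[0->1]=2 prod=4 -> [15 9 2]
Step 6: demand=4,sold=2 ship[1->2]=1 ship[0->1]=2 prod=4 -> [17 10 1]
Step 7: demand=4,sold=1 ship[1->2]=1 ship[0->1]=2 prod=4 -> [19 11 1]
Step 8: demand=4,sold=1 ship[1->2]=1 ship[0->1]=2 prod=4 -> [21 12 1]
Step 9: demand=4,sold=1 ship[1->2]=1 ship[0->1]=2 prod=4 -> [23 13 1]
Step 10: demand=4,sold=1 ship[1->2]=1 ship[0->1]=2 prod=4 -> [25 14 1]
Step 11: demand=4,sold=1 ship[1->2]=1 ship[0->1]=2 prod=4 -> [27 15 1]
Step 12: demand=4,sold=1 ship[1->2]=1 ship[0->1]=2 prod=4 -> [29 16 1]
First stockout at step 6

6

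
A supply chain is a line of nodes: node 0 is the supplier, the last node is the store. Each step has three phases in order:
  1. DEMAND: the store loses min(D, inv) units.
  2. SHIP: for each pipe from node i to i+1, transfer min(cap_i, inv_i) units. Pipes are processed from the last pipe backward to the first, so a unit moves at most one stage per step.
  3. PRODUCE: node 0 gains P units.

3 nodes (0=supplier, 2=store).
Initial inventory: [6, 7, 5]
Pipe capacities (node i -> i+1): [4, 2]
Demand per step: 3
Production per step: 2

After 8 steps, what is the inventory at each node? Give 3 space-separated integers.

Step 1: demand=3,sold=3 ship[1->2]=2 ship[0->1]=4 prod=2 -> inv=[4 9 4]
Step 2: demand=3,sold=3 ship[1->2]=2 ship[0->1]=4 prod=2 -> inv=[2 11 3]
Step 3: demand=3,sold=3 ship[1->2]=2 ship[0->1]=2 prod=2 -> inv=[2 11 2]
Step 4: demand=3,sold=2 ship[1->2]=2 ship[0->1]=2 prod=2 -> inv=[2 11 2]
Step 5: demand=3,sold=2 ship[1->2]=2 ship[0->1]=2 prod=2 -> inv=[2 11 2]
Step 6: demand=3,sold=2 ship[1->2]=2 ship[0->1]=2 prod=2 -> inv=[2 11 2]
Step 7: demand=3,sold=2 ship[1->2]=2 ship[0->1]=2 prod=2 -> inv=[2 11 2]
Step 8: demand=3,sold=2 ship[1->2]=2 ship[0->1]=2 prod=2 -> inv=[2 11 2]

2 11 2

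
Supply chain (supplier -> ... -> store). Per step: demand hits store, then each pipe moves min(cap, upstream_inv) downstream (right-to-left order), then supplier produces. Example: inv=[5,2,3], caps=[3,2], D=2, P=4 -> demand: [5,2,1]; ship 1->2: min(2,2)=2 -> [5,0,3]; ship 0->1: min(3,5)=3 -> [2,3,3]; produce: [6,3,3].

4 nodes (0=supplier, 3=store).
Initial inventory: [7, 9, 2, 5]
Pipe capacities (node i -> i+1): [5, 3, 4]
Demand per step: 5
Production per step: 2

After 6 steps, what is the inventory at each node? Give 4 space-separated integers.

Step 1: demand=5,sold=5 ship[2->3]=2 ship[1->2]=3 ship[0->1]=5 prod=2 -> inv=[4 11 3 2]
Step 2: demand=5,sold=2 ship[2->3]=3 ship[1->2]=3 ship[0->1]=4 prod=2 -> inv=[2 12 3 3]
Step 3: demand=5,sold=3 ship[2->3]=3 ship[1->2]=3 ship[0->1]=2 prod=2 -> inv=[2 11 3 3]
Step 4: demand=5,sold=3 ship[2->3]=3 ship[1->2]=3 ship[0->1]=2 prod=2 -> inv=[2 10 3 3]
Step 5: demand=5,sold=3 ship[2->3]=3 ship[1->2]=3 ship[0->1]=2 prod=2 -> inv=[2 9 3 3]
Step 6: demand=5,sold=3 ship[2->3]=3 ship[1->2]=3 ship[0->1]=2 prod=2 -> inv=[2 8 3 3]

2 8 3 3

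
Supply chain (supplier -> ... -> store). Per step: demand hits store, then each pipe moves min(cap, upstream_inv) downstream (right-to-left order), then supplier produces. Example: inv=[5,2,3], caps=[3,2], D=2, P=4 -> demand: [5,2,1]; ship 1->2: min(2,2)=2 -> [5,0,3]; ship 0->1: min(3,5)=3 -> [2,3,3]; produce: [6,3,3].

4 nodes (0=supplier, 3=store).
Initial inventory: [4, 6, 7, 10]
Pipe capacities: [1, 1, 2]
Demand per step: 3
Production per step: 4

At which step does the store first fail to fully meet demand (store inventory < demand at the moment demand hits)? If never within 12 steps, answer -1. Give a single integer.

Step 1: demand=3,sold=3 ship[2->3]=2 ship[1->2]=1 ship[0->1]=1 prod=4 -> [7 6 6 9]
Step 2: demand=3,sold=3 ship[2->3]=2 ship[1->2]=1 ship[0->1]=1 prod=4 -> [10 6 5 8]
Step 3: demand=3,sold=3 ship[2->3]=2 ship[1->2]=1 ship[0->1]=1 prod=4 -> [13 6 4 7]
Step 4: demand=3,sold=3 ship[2->3]=2 ship[1->2]=1 ship[0->1]=1 prod=4 -> [16 6 3 6]
Step 5: demand=3,sold=3 ship[2->3]=2 ship[1->2]=1 ship[0->1]=1 prod=4 -> [19 6 2 5]
Step 6: demand=3,sold=3 ship[2->3]=2 ship[1->2]=1 ship[0->1]=1 prod=4 -> [22 6 1 4]
Step 7: demand=3,sold=3 ship[2->3]=1 ship[1->2]=1 ship[0->1]=1 prod=4 -> [25 6 1 2]
Step 8: demand=3,sold=2 ship[2->3]=1 ship[1->2]=1 ship[0->1]=1 prod=4 -> [28 6 1 1]
Step 9: demand=3,sold=1 ship[2->3]=1 ship[1->2]=1 ship[0->1]=1 prod=4 -> [31 6 1 1]
Step 10: demand=3,sold=1 ship[2->3]=1 ship[1->2]=1 ship[0->1]=1 prod=4 -> [34 6 1 1]
Step 11: demand=3,sold=1 ship[2->3]=1 ship[1->2]=1 ship[0->1]=1 prod=4 -> [37 6 1 1]
Step 12: demand=3,sold=1 ship[2->3]=1 ship[1->2]=1 ship[0->1]=1 prod=4 -> [40 6 1 1]
First stockout at step 8

8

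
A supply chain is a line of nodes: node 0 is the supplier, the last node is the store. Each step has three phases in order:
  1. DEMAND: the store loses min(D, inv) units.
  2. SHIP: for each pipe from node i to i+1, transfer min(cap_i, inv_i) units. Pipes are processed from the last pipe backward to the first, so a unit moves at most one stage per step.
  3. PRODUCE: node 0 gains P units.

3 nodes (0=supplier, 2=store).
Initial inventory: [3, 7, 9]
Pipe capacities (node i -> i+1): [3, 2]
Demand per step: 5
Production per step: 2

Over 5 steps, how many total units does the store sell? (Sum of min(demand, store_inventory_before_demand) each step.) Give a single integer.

Step 1: sold=5 (running total=5) -> [2 8 6]
Step 2: sold=5 (running total=10) -> [2 8 3]
Step 3: sold=3 (running total=13) -> [2 8 2]
Step 4: sold=2 (running total=15) -> [2 8 2]
Step 5: sold=2 (running total=17) -> [2 8 2]

Answer: 17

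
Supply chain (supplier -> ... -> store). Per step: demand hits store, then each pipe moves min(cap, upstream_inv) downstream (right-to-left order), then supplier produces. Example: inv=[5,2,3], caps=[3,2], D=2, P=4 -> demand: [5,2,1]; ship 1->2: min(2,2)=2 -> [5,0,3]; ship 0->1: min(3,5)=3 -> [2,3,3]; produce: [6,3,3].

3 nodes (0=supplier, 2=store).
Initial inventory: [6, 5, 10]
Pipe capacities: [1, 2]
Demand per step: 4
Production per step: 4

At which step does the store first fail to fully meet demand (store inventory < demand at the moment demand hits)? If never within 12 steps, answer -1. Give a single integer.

Step 1: demand=4,sold=4 ship[1->2]=2 ship[0->1]=1 prod=4 -> [9 4 8]
Step 2: demand=4,sold=4 ship[1->2]=2 ship[0->1]=1 prod=4 -> [12 3 6]
Step 3: demand=4,sold=4 ship[1->2]=2 ship[0->1]=1 prod=4 -> [15 2 4]
Step 4: demand=4,sold=4 ship[1->2]=2 ship[0->1]=1 prod=4 -> [18 1 2]
Step 5: demand=4,sold=2 ship[1->2]=1 ship[0->1]=1 prod=4 -> [21 1 1]
Step 6: demand=4,sold=1 ship[1->2]=1 ship[0->1]=1 prod=4 -> [24 1 1]
Step 7: demand=4,sold=1 ship[1->2]=1 ship[0->1]=1 prod=4 -> [27 1 1]
Step 8: demand=4,sold=1 ship[1->2]=1 ship[0->1]=1 prod=4 -> [30 1 1]
Step 9: demand=4,sold=1 ship[1->2]=1 ship[0->1]=1 prod=4 -> [33 1 1]
Step 10: demand=4,sold=1 ship[1->2]=1 ship[0->1]=1 prod=4 -> [36 1 1]
Step 11: demand=4,sold=1 ship[1->2]=1 ship[0->1]=1 prod=4 -> [39 1 1]
Step 12: demand=4,sold=1 ship[1->2]=1 ship[0->1]=1 prod=4 -> [42 1 1]
First stockout at step 5

5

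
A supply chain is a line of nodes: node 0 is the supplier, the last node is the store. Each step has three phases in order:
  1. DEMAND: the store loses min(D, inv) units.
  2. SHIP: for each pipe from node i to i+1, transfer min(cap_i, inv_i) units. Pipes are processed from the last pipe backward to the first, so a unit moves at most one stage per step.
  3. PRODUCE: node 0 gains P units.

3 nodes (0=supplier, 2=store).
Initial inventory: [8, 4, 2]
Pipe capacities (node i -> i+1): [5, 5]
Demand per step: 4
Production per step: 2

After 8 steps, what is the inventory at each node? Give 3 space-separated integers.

Step 1: demand=4,sold=2 ship[1->2]=4 ship[0->1]=5 prod=2 -> inv=[5 5 4]
Step 2: demand=4,sold=4 ship[1->2]=5 ship[0->1]=5 prod=2 -> inv=[2 5 5]
Step 3: demand=4,sold=4 ship[1->2]=5 ship[0->1]=2 prod=2 -> inv=[2 2 6]
Step 4: demand=4,sold=4 ship[1->2]=2 ship[0->1]=2 prod=2 -> inv=[2 2 4]
Step 5: demand=4,sold=4 ship[1->2]=2 ship[0->1]=2 prod=2 -> inv=[2 2 2]
Step 6: demand=4,sold=2 ship[1->2]=2 ship[0->1]=2 prod=2 -> inv=[2 2 2]
Step 7: demand=4,sold=2 ship[1->2]=2 ship[0->1]=2 prod=2 -> inv=[2 2 2]
Step 8: demand=4,sold=2 ship[1->2]=2 ship[0->1]=2 prod=2 -> inv=[2 2 2]

2 2 2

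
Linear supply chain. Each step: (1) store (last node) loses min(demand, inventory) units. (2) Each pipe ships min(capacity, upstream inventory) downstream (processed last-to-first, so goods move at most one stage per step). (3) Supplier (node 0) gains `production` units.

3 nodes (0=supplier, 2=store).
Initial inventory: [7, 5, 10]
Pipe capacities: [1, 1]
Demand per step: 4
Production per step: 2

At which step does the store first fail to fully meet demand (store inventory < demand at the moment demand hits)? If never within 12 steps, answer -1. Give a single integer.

Step 1: demand=4,sold=4 ship[1->2]=1 ship[0->1]=1 prod=2 -> [8 5 7]
Step 2: demand=4,sold=4 ship[1->2]=1 ship[0->1]=1 prod=2 -> [9 5 4]
Step 3: demand=4,sold=4 ship[1->2]=1 ship[0->1]=1 prod=2 -> [10 5 1]
Step 4: demand=4,sold=1 ship[1->2]=1 ship[0->1]=1 prod=2 -> [11 5 1]
Step 5: demand=4,sold=1 ship[1->2]=1 ship[0->1]=1 prod=2 -> [12 5 1]
Step 6: demand=4,sold=1 ship[1->2]=1 ship[0->1]=1 prod=2 -> [13 5 1]
Step 7: demand=4,sold=1 ship[1->2]=1 ship[0->1]=1 prod=2 -> [14 5 1]
Step 8: demand=4,sold=1 ship[1->2]=1 ship[0->1]=1 prod=2 -> [15 5 1]
Step 9: demand=4,sold=1 ship[1->2]=1 ship[0->1]=1 prod=2 -> [16 5 1]
Step 10: demand=4,sold=1 ship[1->2]=1 ship[0->1]=1 prod=2 -> [17 5 1]
Step 11: demand=4,sold=1 ship[1->2]=1 ship[0->1]=1 prod=2 -> [18 5 1]
Step 12: demand=4,sold=1 ship[1->2]=1 ship[0->1]=1 prod=2 -> [19 5 1]
First stockout at step 4

4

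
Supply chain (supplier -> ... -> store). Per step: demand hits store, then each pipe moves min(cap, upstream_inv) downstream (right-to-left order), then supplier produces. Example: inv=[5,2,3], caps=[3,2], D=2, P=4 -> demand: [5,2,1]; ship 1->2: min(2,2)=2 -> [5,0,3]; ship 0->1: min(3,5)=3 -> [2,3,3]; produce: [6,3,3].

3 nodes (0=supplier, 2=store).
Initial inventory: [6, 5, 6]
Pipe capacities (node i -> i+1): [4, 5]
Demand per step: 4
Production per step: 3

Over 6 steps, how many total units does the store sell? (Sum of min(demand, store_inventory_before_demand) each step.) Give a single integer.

Step 1: sold=4 (running total=4) -> [5 4 7]
Step 2: sold=4 (running total=8) -> [4 4 7]
Step 3: sold=4 (running total=12) -> [3 4 7]
Step 4: sold=4 (running total=16) -> [3 3 7]
Step 5: sold=4 (running total=20) -> [3 3 6]
Step 6: sold=4 (running total=24) -> [3 3 5]

Answer: 24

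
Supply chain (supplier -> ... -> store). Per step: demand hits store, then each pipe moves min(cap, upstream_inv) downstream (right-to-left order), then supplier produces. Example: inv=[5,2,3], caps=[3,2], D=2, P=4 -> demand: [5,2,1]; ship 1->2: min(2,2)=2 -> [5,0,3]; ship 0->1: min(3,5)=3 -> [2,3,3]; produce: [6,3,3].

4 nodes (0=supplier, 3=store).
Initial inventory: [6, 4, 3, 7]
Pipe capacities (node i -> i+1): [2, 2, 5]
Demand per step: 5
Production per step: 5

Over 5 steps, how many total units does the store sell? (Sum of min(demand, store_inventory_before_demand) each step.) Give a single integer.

Step 1: sold=5 (running total=5) -> [9 4 2 5]
Step 2: sold=5 (running total=10) -> [12 4 2 2]
Step 3: sold=2 (running total=12) -> [15 4 2 2]
Step 4: sold=2 (running total=14) -> [18 4 2 2]
Step 5: sold=2 (running total=16) -> [21 4 2 2]

Answer: 16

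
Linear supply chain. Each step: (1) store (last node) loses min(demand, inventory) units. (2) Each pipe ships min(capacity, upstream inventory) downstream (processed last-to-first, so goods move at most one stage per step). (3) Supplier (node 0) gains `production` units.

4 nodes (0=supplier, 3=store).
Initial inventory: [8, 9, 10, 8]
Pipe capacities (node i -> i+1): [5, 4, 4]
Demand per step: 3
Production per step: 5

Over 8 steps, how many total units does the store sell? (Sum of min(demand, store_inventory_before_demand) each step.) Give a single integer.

Answer: 24

Derivation:
Step 1: sold=3 (running total=3) -> [8 10 10 9]
Step 2: sold=3 (running total=6) -> [8 11 10 10]
Step 3: sold=3 (running total=9) -> [8 12 10 11]
Step 4: sold=3 (running total=12) -> [8 13 10 12]
Step 5: sold=3 (running total=15) -> [8 14 10 13]
Step 6: sold=3 (running total=18) -> [8 15 10 14]
Step 7: sold=3 (running total=21) -> [8 16 10 15]
Step 8: sold=3 (running total=24) -> [8 17 10 16]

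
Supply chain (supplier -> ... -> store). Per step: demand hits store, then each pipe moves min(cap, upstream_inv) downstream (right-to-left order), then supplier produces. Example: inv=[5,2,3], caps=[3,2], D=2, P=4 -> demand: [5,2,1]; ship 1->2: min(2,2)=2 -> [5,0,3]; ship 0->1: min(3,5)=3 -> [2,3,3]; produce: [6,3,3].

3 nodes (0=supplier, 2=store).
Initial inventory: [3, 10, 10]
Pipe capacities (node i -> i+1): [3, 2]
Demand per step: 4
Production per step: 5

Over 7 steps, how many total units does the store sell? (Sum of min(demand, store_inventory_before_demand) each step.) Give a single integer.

Step 1: sold=4 (running total=4) -> [5 11 8]
Step 2: sold=4 (running total=8) -> [7 12 6]
Step 3: sold=4 (running total=12) -> [9 13 4]
Step 4: sold=4 (running total=16) -> [11 14 2]
Step 5: sold=2 (running total=18) -> [13 15 2]
Step 6: sold=2 (running total=20) -> [15 16 2]
Step 7: sold=2 (running total=22) -> [17 17 2]

Answer: 22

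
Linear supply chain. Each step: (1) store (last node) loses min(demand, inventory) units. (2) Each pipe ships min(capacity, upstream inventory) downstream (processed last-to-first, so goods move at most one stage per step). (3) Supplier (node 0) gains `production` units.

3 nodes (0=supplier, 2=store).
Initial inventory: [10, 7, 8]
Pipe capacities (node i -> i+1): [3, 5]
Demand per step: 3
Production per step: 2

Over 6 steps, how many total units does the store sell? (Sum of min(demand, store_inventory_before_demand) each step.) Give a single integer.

Step 1: sold=3 (running total=3) -> [9 5 10]
Step 2: sold=3 (running total=6) -> [8 3 12]
Step 3: sold=3 (running total=9) -> [7 3 12]
Step 4: sold=3 (running total=12) -> [6 3 12]
Step 5: sold=3 (running total=15) -> [5 3 12]
Step 6: sold=3 (running total=18) -> [4 3 12]

Answer: 18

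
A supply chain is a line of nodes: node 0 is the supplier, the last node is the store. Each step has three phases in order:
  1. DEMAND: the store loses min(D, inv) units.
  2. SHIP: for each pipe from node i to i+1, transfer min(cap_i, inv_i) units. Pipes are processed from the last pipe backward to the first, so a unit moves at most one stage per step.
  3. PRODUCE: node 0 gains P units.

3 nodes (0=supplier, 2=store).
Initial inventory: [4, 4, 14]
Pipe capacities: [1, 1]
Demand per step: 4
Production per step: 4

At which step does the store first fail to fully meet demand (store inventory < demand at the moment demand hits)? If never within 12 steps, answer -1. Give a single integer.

Step 1: demand=4,sold=4 ship[1->2]=1 ship[0->1]=1 prod=4 -> [7 4 11]
Step 2: demand=4,sold=4 ship[1->2]=1 ship[0->1]=1 prod=4 -> [10 4 8]
Step 3: demand=4,sold=4 ship[1->2]=1 ship[0->1]=1 prod=4 -> [13 4 5]
Step 4: demand=4,sold=4 ship[1->2]=1 ship[0->1]=1 prod=4 -> [16 4 2]
Step 5: demand=4,sold=2 ship[1->2]=1 ship[0->1]=1 prod=4 -> [19 4 1]
Step 6: demand=4,sold=1 ship[1->2]=1 ship[0->1]=1 prod=4 -> [22 4 1]
Step 7: demand=4,sold=1 ship[1->2]=1 ship[0->1]=1 prod=4 -> [25 4 1]
Step 8: demand=4,sold=1 ship[1->2]=1 ship[0->1]=1 prod=4 -> [28 4 1]
Step 9: demand=4,sold=1 ship[1->2]=1 ship[0->1]=1 prod=4 -> [31 4 1]
Step 10: demand=4,sold=1 ship[1->2]=1 ship[0->1]=1 prod=4 -> [34 4 1]
Step 11: demand=4,sold=1 ship[1->2]=1 ship[0->1]=1 prod=4 -> [37 4 1]
Step 12: demand=4,sold=1 ship[1->2]=1 ship[0->1]=1 prod=4 -> [40 4 1]
First stockout at step 5

5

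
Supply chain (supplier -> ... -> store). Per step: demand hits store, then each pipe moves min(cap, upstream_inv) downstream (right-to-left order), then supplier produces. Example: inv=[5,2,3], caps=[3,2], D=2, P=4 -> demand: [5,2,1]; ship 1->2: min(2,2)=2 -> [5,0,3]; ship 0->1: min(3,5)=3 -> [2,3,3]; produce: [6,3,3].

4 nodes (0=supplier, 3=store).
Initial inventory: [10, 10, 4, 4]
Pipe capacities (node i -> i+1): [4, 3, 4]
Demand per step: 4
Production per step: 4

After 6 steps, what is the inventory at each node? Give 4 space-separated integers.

Step 1: demand=4,sold=4 ship[2->3]=4 ship[1->2]=3 ship[0->1]=4 prod=4 -> inv=[10 11 3 4]
Step 2: demand=4,sold=4 ship[2->3]=3 ship[1->2]=3 ship[0->1]=4 prod=4 -> inv=[10 12 3 3]
Step 3: demand=4,sold=3 ship[2->3]=3 ship[1->2]=3 ship[0->1]=4 prod=4 -> inv=[10 13 3 3]
Step 4: demand=4,sold=3 ship[2->3]=3 ship[1->2]=3 ship[0->1]=4 prod=4 -> inv=[10 14 3 3]
Step 5: demand=4,sold=3 ship[2->3]=3 ship[1->2]=3 ship[0->1]=4 prod=4 -> inv=[10 15 3 3]
Step 6: demand=4,sold=3 ship[2->3]=3 ship[1->2]=3 ship[0->1]=4 prod=4 -> inv=[10 16 3 3]

10 16 3 3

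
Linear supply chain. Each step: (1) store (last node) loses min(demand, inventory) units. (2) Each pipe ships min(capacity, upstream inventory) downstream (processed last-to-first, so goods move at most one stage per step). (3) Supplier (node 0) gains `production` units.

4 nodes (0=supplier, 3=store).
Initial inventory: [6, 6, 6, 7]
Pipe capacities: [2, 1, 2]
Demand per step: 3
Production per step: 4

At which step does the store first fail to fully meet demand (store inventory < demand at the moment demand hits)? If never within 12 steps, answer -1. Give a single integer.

Step 1: demand=3,sold=3 ship[2->3]=2 ship[1->2]=1 ship[0->1]=2 prod=4 -> [8 7 5 6]
Step 2: demand=3,sold=3 ship[2->3]=2 ship[1->2]=1 ship[0->1]=2 prod=4 -> [10 8 4 5]
Step 3: demand=3,sold=3 ship[2->3]=2 ship[1->2]=1 ship[0->1]=2 prod=4 -> [12 9 3 4]
Step 4: demand=3,sold=3 ship[2->3]=2 ship[1->2]=1 ship[0->1]=2 prod=4 -> [14 10 2 3]
Step 5: demand=3,sold=3 ship[2->3]=2 ship[1->2]=1 ship[0->1]=2 prod=4 -> [16 11 1 2]
Step 6: demand=3,sold=2 ship[2->3]=1 ship[1->2]=1 ship[0->1]=2 prod=4 -> [18 12 1 1]
Step 7: demand=3,sold=1 ship[2->3]=1 ship[1->2]=1 ship[0->1]=2 prod=4 -> [20 13 1 1]
Step 8: demand=3,sold=1 ship[2->3]=1 ship[1->2]=1 ship[0->1]=2 prod=4 -> [22 14 1 1]
Step 9: demand=3,sold=1 ship[2->3]=1 ship[1->2]=1 ship[0->1]=2 prod=4 -> [24 15 1 1]
Step 10: demand=3,sold=1 ship[2->3]=1 ship[1->2]=1 ship[0->1]=2 prod=4 -> [26 16 1 1]
Step 11: demand=3,sold=1 ship[2->3]=1 ship[1->2]=1 ship[0->1]=2 prod=4 -> [28 17 1 1]
Step 12: demand=3,sold=1 ship[2->3]=1 ship[1->2]=1 ship[0->1]=2 prod=4 -> [30 18 1 1]
First stockout at step 6

6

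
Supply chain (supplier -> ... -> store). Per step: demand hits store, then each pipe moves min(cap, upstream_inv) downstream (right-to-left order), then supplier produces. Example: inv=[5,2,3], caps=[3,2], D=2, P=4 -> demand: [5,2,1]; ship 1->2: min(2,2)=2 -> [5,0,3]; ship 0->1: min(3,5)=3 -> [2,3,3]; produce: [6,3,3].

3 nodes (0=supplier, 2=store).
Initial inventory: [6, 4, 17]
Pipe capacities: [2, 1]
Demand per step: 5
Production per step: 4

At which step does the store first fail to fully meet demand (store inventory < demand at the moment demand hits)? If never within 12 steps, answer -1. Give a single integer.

Step 1: demand=5,sold=5 ship[1->2]=1 ship[0->1]=2 prod=4 -> [8 5 13]
Step 2: demand=5,sold=5 ship[1->2]=1 ship[0->1]=2 prod=4 -> [10 6 9]
Step 3: demand=5,sold=5 ship[1->2]=1 ship[0->1]=2 prod=4 -> [12 7 5]
Step 4: demand=5,sold=5 ship[1->2]=1 ship[0->1]=2 prod=4 -> [14 8 1]
Step 5: demand=5,sold=1 ship[1->2]=1 ship[0->1]=2 prod=4 -> [16 9 1]
Step 6: demand=5,sold=1 ship[1->2]=1 ship[0->1]=2 prod=4 -> [18 10 1]
Step 7: demand=5,sold=1 ship[1->2]=1 ship[0->1]=2 prod=4 -> [20 11 1]
Step 8: demand=5,sold=1 ship[1->2]=1 ship[0->1]=2 prod=4 -> [22 12 1]
Step 9: demand=5,sold=1 ship[1->2]=1 ship[0->1]=2 prod=4 -> [24 13 1]
Step 10: demand=5,sold=1 ship[1->2]=1 ship[0->1]=2 prod=4 -> [26 14 1]
Step 11: demand=5,sold=1 ship[1->2]=1 ship[0->1]=2 prod=4 -> [28 15 1]
Step 12: demand=5,sold=1 ship[1->2]=1 ship[0->1]=2 prod=4 -> [30 16 1]
First stockout at step 5

5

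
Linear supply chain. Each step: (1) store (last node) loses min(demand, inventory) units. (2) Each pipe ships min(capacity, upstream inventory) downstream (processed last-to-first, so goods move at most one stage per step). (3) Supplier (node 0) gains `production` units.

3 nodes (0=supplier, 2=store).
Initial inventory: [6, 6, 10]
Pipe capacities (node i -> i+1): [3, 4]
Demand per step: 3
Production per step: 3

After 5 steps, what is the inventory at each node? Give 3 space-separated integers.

Step 1: demand=3,sold=3 ship[1->2]=4 ship[0->1]=3 prod=3 -> inv=[6 5 11]
Step 2: demand=3,sold=3 ship[1->2]=4 ship[0->1]=3 prod=3 -> inv=[6 4 12]
Step 3: demand=3,sold=3 ship[1->2]=4 ship[0->1]=3 prod=3 -> inv=[6 3 13]
Step 4: demand=3,sold=3 ship[1->2]=3 ship[0->1]=3 prod=3 -> inv=[6 3 13]
Step 5: demand=3,sold=3 ship[1->2]=3 ship[0->1]=3 prod=3 -> inv=[6 3 13]

6 3 13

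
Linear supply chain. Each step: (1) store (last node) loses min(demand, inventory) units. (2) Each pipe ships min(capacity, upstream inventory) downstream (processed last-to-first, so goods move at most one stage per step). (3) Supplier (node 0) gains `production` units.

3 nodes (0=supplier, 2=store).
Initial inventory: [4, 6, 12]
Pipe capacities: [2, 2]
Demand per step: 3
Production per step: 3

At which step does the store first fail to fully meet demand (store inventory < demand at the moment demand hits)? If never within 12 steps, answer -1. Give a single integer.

Step 1: demand=3,sold=3 ship[1->2]=2 ship[0->1]=2 prod=3 -> [5 6 11]
Step 2: demand=3,sold=3 ship[1->2]=2 ship[0->1]=2 prod=3 -> [6 6 10]
Step 3: demand=3,sold=3 ship[1->2]=2 ship[0->1]=2 prod=3 -> [7 6 9]
Step 4: demand=3,sold=3 ship[1->2]=2 ship[0->1]=2 prod=3 -> [8 6 8]
Step 5: demand=3,sold=3 ship[1->2]=2 ship[0->1]=2 prod=3 -> [9 6 7]
Step 6: demand=3,sold=3 ship[1->2]=2 ship[0->1]=2 prod=3 -> [10 6 6]
Step 7: demand=3,sold=3 ship[1->2]=2 ship[0->1]=2 prod=3 -> [11 6 5]
Step 8: demand=3,sold=3 ship[1->2]=2 ship[0->1]=2 prod=3 -> [12 6 4]
Step 9: demand=3,sold=3 ship[1->2]=2 ship[0->1]=2 prod=3 -> [13 6 3]
Step 10: demand=3,sold=3 ship[1->2]=2 ship[0->1]=2 prod=3 -> [14 6 2]
Step 11: demand=3,sold=2 ship[1->2]=2 ship[0->1]=2 prod=3 -> [15 6 2]
Step 12: demand=3,sold=2 ship[1->2]=2 ship[0->1]=2 prod=3 -> [16 6 2]
First stockout at step 11

11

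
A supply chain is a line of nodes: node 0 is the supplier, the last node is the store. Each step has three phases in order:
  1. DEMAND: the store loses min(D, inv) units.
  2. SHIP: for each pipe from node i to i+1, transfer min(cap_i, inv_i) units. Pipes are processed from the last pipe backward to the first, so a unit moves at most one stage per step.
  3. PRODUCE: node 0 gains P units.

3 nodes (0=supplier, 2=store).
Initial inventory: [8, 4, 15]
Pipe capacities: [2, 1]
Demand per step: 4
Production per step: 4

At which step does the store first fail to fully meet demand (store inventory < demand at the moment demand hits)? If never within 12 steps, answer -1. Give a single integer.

Step 1: demand=4,sold=4 ship[1->2]=1 ship[0->1]=2 prod=4 -> [10 5 12]
Step 2: demand=4,sold=4 ship[1->2]=1 ship[0->1]=2 prod=4 -> [12 6 9]
Step 3: demand=4,sold=4 ship[1->2]=1 ship[0->1]=2 prod=4 -> [14 7 6]
Step 4: demand=4,sold=4 ship[1->2]=1 ship[0->1]=2 prod=4 -> [16 8 3]
Step 5: demand=4,sold=3 ship[1->2]=1 ship[0->1]=2 prod=4 -> [18 9 1]
Step 6: demand=4,sold=1 ship[1->2]=1 ship[0->1]=2 prod=4 -> [20 10 1]
Step 7: demand=4,sold=1 ship[1->2]=1 ship[0->1]=2 prod=4 -> [22 11 1]
Step 8: demand=4,sold=1 ship[1->2]=1 ship[0->1]=2 prod=4 -> [24 12 1]
Step 9: demand=4,sold=1 ship[1->2]=1 ship[0->1]=2 prod=4 -> [26 13 1]
Step 10: demand=4,sold=1 ship[1->2]=1 ship[0->1]=2 prod=4 -> [28 14 1]
Step 11: demand=4,sold=1 ship[1->2]=1 ship[0->1]=2 prod=4 -> [30 15 1]
Step 12: demand=4,sold=1 ship[1->2]=1 ship[0->1]=2 prod=4 -> [32 16 1]
First stockout at step 5

5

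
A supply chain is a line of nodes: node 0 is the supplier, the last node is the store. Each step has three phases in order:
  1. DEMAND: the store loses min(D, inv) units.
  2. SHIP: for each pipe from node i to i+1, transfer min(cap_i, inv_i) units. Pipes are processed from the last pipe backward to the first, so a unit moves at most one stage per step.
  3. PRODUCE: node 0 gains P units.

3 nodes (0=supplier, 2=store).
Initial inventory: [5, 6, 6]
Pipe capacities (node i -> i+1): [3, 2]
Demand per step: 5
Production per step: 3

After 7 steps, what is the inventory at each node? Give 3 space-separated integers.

Step 1: demand=5,sold=5 ship[1->2]=2 ship[0->1]=3 prod=3 -> inv=[5 7 3]
Step 2: demand=5,sold=3 ship[1->2]=2 ship[0->1]=3 prod=3 -> inv=[5 8 2]
Step 3: demand=5,sold=2 ship[1->2]=2 ship[0->1]=3 prod=3 -> inv=[5 9 2]
Step 4: demand=5,sold=2 ship[1->2]=2 ship[0->1]=3 prod=3 -> inv=[5 10 2]
Step 5: demand=5,sold=2 ship[1->2]=2 ship[0->1]=3 prod=3 -> inv=[5 11 2]
Step 6: demand=5,sold=2 ship[1->2]=2 ship[0->1]=3 prod=3 -> inv=[5 12 2]
Step 7: demand=5,sold=2 ship[1->2]=2 ship[0->1]=3 prod=3 -> inv=[5 13 2]

5 13 2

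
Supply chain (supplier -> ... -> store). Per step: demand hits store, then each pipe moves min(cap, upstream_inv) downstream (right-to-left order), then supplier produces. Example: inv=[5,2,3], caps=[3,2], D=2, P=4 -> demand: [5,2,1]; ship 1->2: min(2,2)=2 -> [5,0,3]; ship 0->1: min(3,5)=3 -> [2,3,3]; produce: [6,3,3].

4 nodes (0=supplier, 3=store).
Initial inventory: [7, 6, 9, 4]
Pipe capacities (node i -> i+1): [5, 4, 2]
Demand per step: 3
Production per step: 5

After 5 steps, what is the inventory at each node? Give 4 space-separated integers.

Step 1: demand=3,sold=3 ship[2->3]=2 ship[1->2]=4 ship[0->1]=5 prod=5 -> inv=[7 7 11 3]
Step 2: demand=3,sold=3 ship[2->3]=2 ship[1->2]=4 ship[0->1]=5 prod=5 -> inv=[7 8 13 2]
Step 3: demand=3,sold=2 ship[2->3]=2 ship[1->2]=4 ship[0->1]=5 prod=5 -> inv=[7 9 15 2]
Step 4: demand=3,sold=2 ship[2->3]=2 ship[1->2]=4 ship[0->1]=5 prod=5 -> inv=[7 10 17 2]
Step 5: demand=3,sold=2 ship[2->3]=2 ship[1->2]=4 ship[0->1]=5 prod=5 -> inv=[7 11 19 2]

7 11 19 2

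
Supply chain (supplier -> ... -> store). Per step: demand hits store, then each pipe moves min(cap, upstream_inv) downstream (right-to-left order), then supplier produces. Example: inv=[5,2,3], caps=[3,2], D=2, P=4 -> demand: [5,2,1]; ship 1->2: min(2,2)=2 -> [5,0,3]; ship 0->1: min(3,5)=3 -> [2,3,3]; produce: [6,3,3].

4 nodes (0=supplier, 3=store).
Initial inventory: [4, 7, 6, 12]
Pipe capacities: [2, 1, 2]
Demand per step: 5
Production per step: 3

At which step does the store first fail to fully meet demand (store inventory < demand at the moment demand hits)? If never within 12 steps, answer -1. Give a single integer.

Step 1: demand=5,sold=5 ship[2->3]=2 ship[1->2]=1 ship[0->1]=2 prod=3 -> [5 8 5 9]
Step 2: demand=5,sold=5 ship[2->3]=2 ship[1->2]=1 ship[0->1]=2 prod=3 -> [6 9 4 6]
Step 3: demand=5,sold=5 ship[2->3]=2 ship[1->2]=1 ship[0->1]=2 prod=3 -> [7 10 3 3]
Step 4: demand=5,sold=3 ship[2->3]=2 ship[1->2]=1 ship[0->1]=2 prod=3 -> [8 11 2 2]
Step 5: demand=5,sold=2 ship[2->3]=2 ship[1->2]=1 ship[0->1]=2 prod=3 -> [9 12 1 2]
Step 6: demand=5,sold=2 ship[2->3]=1 ship[1->2]=1 ship[0->1]=2 prod=3 -> [10 13 1 1]
Step 7: demand=5,sold=1 ship[2->3]=1 ship[1->2]=1 ship[0->1]=2 prod=3 -> [11 14 1 1]
Step 8: demand=5,sold=1 ship[2->3]=1 ship[1->2]=1 ship[0->1]=2 prod=3 -> [12 15 1 1]
Step 9: demand=5,sold=1 ship[2->3]=1 ship[1->2]=1 ship[0->1]=2 prod=3 -> [13 16 1 1]
Step 10: demand=5,sold=1 ship[2->3]=1 ship[1->2]=1 ship[0->1]=2 prod=3 -> [14 17 1 1]
Step 11: demand=5,sold=1 ship[2->3]=1 ship[1->2]=1 ship[0->1]=2 prod=3 -> [15 18 1 1]
Step 12: demand=5,sold=1 ship[2->3]=1 ship[1->2]=1 ship[0->1]=2 prod=3 -> [16 19 1 1]
First stockout at step 4

4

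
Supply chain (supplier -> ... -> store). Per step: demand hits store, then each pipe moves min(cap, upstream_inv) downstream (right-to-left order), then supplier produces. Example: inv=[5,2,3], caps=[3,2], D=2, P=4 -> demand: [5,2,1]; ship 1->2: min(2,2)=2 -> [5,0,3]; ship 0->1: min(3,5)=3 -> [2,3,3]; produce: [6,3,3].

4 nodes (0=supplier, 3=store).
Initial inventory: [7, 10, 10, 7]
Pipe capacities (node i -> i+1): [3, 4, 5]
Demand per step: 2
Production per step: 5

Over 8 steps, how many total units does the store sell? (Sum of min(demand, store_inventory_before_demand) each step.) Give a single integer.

Step 1: sold=2 (running total=2) -> [9 9 9 10]
Step 2: sold=2 (running total=4) -> [11 8 8 13]
Step 3: sold=2 (running total=6) -> [13 7 7 16]
Step 4: sold=2 (running total=8) -> [15 6 6 19]
Step 5: sold=2 (running total=10) -> [17 5 5 22]
Step 6: sold=2 (running total=12) -> [19 4 4 25]
Step 7: sold=2 (running total=14) -> [21 3 4 27]
Step 8: sold=2 (running total=16) -> [23 3 3 29]

Answer: 16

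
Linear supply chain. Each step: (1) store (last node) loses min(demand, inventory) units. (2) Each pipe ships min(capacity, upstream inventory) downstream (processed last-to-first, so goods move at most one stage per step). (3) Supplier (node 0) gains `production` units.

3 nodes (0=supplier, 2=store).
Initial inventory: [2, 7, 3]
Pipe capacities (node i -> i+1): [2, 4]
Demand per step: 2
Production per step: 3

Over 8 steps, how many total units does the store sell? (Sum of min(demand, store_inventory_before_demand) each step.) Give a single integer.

Answer: 16

Derivation:
Step 1: sold=2 (running total=2) -> [3 5 5]
Step 2: sold=2 (running total=4) -> [4 3 7]
Step 3: sold=2 (running total=6) -> [5 2 8]
Step 4: sold=2 (running total=8) -> [6 2 8]
Step 5: sold=2 (running total=10) -> [7 2 8]
Step 6: sold=2 (running total=12) -> [8 2 8]
Step 7: sold=2 (running total=14) -> [9 2 8]
Step 8: sold=2 (running total=16) -> [10 2 8]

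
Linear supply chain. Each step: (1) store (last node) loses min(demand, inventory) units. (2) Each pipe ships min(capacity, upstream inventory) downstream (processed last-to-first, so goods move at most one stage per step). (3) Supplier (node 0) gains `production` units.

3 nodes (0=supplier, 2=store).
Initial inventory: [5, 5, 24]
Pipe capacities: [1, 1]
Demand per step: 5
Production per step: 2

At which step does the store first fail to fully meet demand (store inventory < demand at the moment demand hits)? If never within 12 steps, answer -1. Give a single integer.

Step 1: demand=5,sold=5 ship[1->2]=1 ship[0->1]=1 prod=2 -> [6 5 20]
Step 2: demand=5,sold=5 ship[1->2]=1 ship[0->1]=1 prod=2 -> [7 5 16]
Step 3: demand=5,sold=5 ship[1->2]=1 ship[0->1]=1 prod=2 -> [8 5 12]
Step 4: demand=5,sold=5 ship[1->2]=1 ship[0->1]=1 prod=2 -> [9 5 8]
Step 5: demand=5,sold=5 ship[1->2]=1 ship[0->1]=1 prod=2 -> [10 5 4]
Step 6: demand=5,sold=4 ship[1->2]=1 ship[0->1]=1 prod=2 -> [11 5 1]
Step 7: demand=5,sold=1 ship[1->2]=1 ship[0->1]=1 prod=2 -> [12 5 1]
Step 8: demand=5,sold=1 ship[1->2]=1 ship[0->1]=1 prod=2 -> [13 5 1]
Step 9: demand=5,sold=1 ship[1->2]=1 ship[0->1]=1 prod=2 -> [14 5 1]
Step 10: demand=5,sold=1 ship[1->2]=1 ship[0->1]=1 prod=2 -> [15 5 1]
Step 11: demand=5,sold=1 ship[1->2]=1 ship[0->1]=1 prod=2 -> [16 5 1]
Step 12: demand=5,sold=1 ship[1->2]=1 ship[0->1]=1 prod=2 -> [17 5 1]
First stockout at step 6

6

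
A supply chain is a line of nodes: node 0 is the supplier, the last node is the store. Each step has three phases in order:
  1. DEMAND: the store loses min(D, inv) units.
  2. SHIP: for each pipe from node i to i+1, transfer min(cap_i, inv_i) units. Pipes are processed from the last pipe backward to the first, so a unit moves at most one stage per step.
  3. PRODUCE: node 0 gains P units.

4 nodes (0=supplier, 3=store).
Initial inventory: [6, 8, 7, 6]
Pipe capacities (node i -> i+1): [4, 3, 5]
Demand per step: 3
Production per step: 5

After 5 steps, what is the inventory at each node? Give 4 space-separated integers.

Step 1: demand=3,sold=3 ship[2->3]=5 ship[1->2]=3 ship[0->1]=4 prod=5 -> inv=[7 9 5 8]
Step 2: demand=3,sold=3 ship[2->3]=5 ship[1->2]=3 ship[0->1]=4 prod=5 -> inv=[8 10 3 10]
Step 3: demand=3,sold=3 ship[2->3]=3 ship[1->2]=3 ship[0->1]=4 prod=5 -> inv=[9 11 3 10]
Step 4: demand=3,sold=3 ship[2->3]=3 ship[1->2]=3 ship[0->1]=4 prod=5 -> inv=[10 12 3 10]
Step 5: demand=3,sold=3 ship[2->3]=3 ship[1->2]=3 ship[0->1]=4 prod=5 -> inv=[11 13 3 10]

11 13 3 10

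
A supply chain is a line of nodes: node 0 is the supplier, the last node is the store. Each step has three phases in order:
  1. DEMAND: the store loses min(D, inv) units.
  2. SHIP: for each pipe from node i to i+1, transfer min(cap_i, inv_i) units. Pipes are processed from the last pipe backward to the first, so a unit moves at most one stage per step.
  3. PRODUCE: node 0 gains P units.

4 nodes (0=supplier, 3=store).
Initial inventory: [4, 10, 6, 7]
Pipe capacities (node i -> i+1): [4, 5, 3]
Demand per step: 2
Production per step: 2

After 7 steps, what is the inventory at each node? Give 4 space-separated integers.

Step 1: demand=2,sold=2 ship[2->3]=3 ship[1->2]=5 ship[0->1]=4 prod=2 -> inv=[2 9 8 8]
Step 2: demand=2,sold=2 ship[2->3]=3 ship[1->2]=5 ship[0->1]=2 prod=2 -> inv=[2 6 10 9]
Step 3: demand=2,sold=2 ship[2->3]=3 ship[1->2]=5 ship[0->1]=2 prod=2 -> inv=[2 3 12 10]
Step 4: demand=2,sold=2 ship[2->3]=3 ship[1->2]=3 ship[0->1]=2 prod=2 -> inv=[2 2 12 11]
Step 5: demand=2,sold=2 ship[2->3]=3 ship[1->2]=2 ship[0->1]=2 prod=2 -> inv=[2 2 11 12]
Step 6: demand=2,sold=2 ship[2->3]=3 ship[1->2]=2 ship[0->1]=2 prod=2 -> inv=[2 2 10 13]
Step 7: demand=2,sold=2 ship[2->3]=3 ship[1->2]=2 ship[0->1]=2 prod=2 -> inv=[2 2 9 14]

2 2 9 14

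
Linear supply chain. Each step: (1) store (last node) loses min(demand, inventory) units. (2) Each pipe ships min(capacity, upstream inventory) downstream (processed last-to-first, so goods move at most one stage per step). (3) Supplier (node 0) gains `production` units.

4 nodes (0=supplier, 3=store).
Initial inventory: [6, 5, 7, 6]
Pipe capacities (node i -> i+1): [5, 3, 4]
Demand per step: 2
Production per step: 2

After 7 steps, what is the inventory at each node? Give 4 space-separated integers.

Step 1: demand=2,sold=2 ship[2->3]=4 ship[1->2]=3 ship[0->1]=5 prod=2 -> inv=[3 7 6 8]
Step 2: demand=2,sold=2 ship[2->3]=4 ship[1->2]=3 ship[0->1]=3 prod=2 -> inv=[2 7 5 10]
Step 3: demand=2,sold=2 ship[2->3]=4 ship[1->2]=3 ship[0->1]=2 prod=2 -> inv=[2 6 4 12]
Step 4: demand=2,sold=2 ship[2->3]=4 ship[1->2]=3 ship[0->1]=2 prod=2 -> inv=[2 5 3 14]
Step 5: demand=2,sold=2 ship[2->3]=3 ship[1->2]=3 ship[0->1]=2 prod=2 -> inv=[2 4 3 15]
Step 6: demand=2,sold=2 ship[2->3]=3 ship[1->2]=3 ship[0->1]=2 prod=2 -> inv=[2 3 3 16]
Step 7: demand=2,sold=2 ship[2->3]=3 ship[1->2]=3 ship[0->1]=2 prod=2 -> inv=[2 2 3 17]

2 2 3 17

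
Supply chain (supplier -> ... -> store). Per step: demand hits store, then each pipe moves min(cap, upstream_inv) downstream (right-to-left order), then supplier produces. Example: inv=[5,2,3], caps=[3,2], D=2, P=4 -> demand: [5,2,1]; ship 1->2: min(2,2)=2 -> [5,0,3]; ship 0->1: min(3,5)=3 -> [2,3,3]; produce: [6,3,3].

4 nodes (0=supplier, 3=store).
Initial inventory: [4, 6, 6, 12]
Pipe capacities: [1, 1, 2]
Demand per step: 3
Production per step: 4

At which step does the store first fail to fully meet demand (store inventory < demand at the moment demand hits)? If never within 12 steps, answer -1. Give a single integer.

Step 1: demand=3,sold=3 ship[2->3]=2 ship[1->2]=1 ship[0->1]=1 prod=4 -> [7 6 5 11]
Step 2: demand=3,sold=3 ship[2->3]=2 ship[1->2]=1 ship[0->1]=1 prod=4 -> [10 6 4 10]
Step 3: demand=3,sold=3 ship[2->3]=2 ship[1->2]=1 ship[0->1]=1 prod=4 -> [13 6 3 9]
Step 4: demand=3,sold=3 ship[2->3]=2 ship[1->2]=1 ship[0->1]=1 prod=4 -> [16 6 2 8]
Step 5: demand=3,sold=3 ship[2->3]=2 ship[1->2]=1 ship[0->1]=1 prod=4 -> [19 6 1 7]
Step 6: demand=3,sold=3 ship[2->3]=1 ship[1->2]=1 ship[0->1]=1 prod=4 -> [22 6 1 5]
Step 7: demand=3,sold=3 ship[2->3]=1 ship[1->2]=1 ship[0->1]=1 prod=4 -> [25 6 1 3]
Step 8: demand=3,sold=3 ship[2->3]=1 ship[1->2]=1 ship[0->1]=1 prod=4 -> [28 6 1 1]
Step 9: demand=3,sold=1 ship[2->3]=1 ship[1->2]=1 ship[0->1]=1 prod=4 -> [31 6 1 1]
Step 10: demand=3,sold=1 ship[2->3]=1 ship[1->2]=1 ship[0->1]=1 prod=4 -> [34 6 1 1]
Step 11: demand=3,sold=1 ship[2->3]=1 ship[1->2]=1 ship[0->1]=1 prod=4 -> [37 6 1 1]
Step 12: demand=3,sold=1 ship[2->3]=1 ship[1->2]=1 ship[0->1]=1 prod=4 -> [40 6 1 1]
First stockout at step 9

9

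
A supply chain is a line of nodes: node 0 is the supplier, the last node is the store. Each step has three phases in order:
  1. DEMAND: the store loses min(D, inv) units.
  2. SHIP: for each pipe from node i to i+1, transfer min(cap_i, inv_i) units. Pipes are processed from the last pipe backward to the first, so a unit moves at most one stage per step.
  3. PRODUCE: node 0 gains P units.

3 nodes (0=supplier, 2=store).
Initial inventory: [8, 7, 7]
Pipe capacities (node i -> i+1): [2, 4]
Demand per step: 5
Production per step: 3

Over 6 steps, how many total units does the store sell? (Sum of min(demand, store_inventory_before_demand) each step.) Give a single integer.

Step 1: sold=5 (running total=5) -> [9 5 6]
Step 2: sold=5 (running total=10) -> [10 3 5]
Step 3: sold=5 (running total=15) -> [11 2 3]
Step 4: sold=3 (running total=18) -> [12 2 2]
Step 5: sold=2 (running total=20) -> [13 2 2]
Step 6: sold=2 (running total=22) -> [14 2 2]

Answer: 22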